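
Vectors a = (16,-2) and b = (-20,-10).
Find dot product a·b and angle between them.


a·b = 16*(-20) - 2*(-10) = -320 + 20 = -300
|a| = sqrt(256+4) = 16.1245
|b| = sqrt(400+100) = 22.3607
cos(theta) = -300/(sqrt(260)*sqrt(500)) = -300/sqrt(130000) = -0.832050
theta = arccos(-300/sqrt(130000)) = 146.3099 degrees

a·b = -300, theta = 146.3099 deg


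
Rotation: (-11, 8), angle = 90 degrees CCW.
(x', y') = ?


cos(90) = 0, sin(90) = 1
x' = -11*0 - 8*1 = -8
y' = -11*1 + 8*0 = -11

(-8, -11)


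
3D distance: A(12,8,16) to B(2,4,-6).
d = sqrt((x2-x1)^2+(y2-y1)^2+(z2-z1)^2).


dx=-10, dy=-4, dz=-22
d = sqrt(100+16+484) = sqrt(600) = 24.4949

24.4949


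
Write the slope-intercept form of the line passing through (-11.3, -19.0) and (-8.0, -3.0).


m = (16.0)/(3.3) = 4.8485
b = y1 - m*x1 = -19.0 - (16.0*(-11.3))/(3.3) = -19.0 + 54.7879 = 35.7879

y = 4.8485x + 35.7879


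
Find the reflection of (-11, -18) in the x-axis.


Reflection rule for x-axis: (x, -y)
(-11, -18) -> (-11, 18)

(-11, 18)


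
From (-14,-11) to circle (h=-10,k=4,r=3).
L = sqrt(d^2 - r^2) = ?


d = sqrt((-14+ 10)^2 + (-11-4)^2) = sqrt(16+225) = 15.5242
L = sqrt(241.0000 - 9) = sqrt(232.0000) = 15.2315

15.2315


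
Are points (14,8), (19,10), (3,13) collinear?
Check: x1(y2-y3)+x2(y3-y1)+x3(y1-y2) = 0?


14*(10-13) + 19*(13-8) + 3*(8-10)
= -42 + 95 - 6 = 47

No, not collinear (determinant = 47)


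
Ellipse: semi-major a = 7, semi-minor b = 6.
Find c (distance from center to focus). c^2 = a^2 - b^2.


c^2 = 7^2 - 6^2 = 49 - 36 = 13
c = sqrt(13) = 3.6056

c = 3.6056


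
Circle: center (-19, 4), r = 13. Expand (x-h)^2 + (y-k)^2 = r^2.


(x+ 19)^2 + (y-4)^2 = 13^2
D = -2h = 38, E = -2k = -8
F = h^2+k^2-r^2 = 361+16-169 = 208

x^2 + y^2 + 38x - 8y + 208 = 0


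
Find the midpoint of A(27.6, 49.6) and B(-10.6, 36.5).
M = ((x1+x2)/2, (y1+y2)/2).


Mx = (27.6 - 10.6)/2 = 17.0/2 = 8.5000
My = (49.6 + 36.5)/2 = 86.1/2 = 43.0500

(8.5000, 43.0500)


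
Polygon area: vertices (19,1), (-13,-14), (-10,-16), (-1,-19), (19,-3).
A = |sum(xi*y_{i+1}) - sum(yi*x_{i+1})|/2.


sum(xi*y_{i+1}) = 19*(-14) - 13*(-16) - 10*(-19) - 1*(-3) + 19*1 = 154
sum(yi*x_{i+1}) = 1*(-13) - 14*(-10) - 16*(-1) - 19*19 - 3*19 = -275
Area = |154 + 275|/2 = 429/2 = 214.5000

214.5000 sq units


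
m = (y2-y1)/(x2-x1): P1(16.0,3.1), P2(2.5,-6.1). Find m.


dy = -6.1 - 3.1 = -9.2
dx = 2.5 - 16.0 = -13.5
m = -9.2/(-13.5) = 0.6815

m = 0.6815


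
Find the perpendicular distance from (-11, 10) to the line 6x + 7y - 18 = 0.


|6*(-11) + 7*10 - 18| = |-14| = 14
sqrt(36 + 49) = sqrt(85) = 9.2195
d = 14/sqrt(85) = 1.5185

1.5185


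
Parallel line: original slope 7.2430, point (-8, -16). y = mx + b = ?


Parallel lines have equal slopes.
m2 = 7.2430
b2 = -16 - 7.2430*(-8) = 41.9440

y = 7.2430x + 41.9440


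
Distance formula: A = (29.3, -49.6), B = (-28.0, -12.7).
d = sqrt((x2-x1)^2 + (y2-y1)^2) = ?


dx = -28.0 - 29.3 = -57.3
dy = -12.7 + 49.6 = 36.9
d = sqrt(3283.29 + 1361.61) = sqrt(4644.9) = 68.1535

68.1535


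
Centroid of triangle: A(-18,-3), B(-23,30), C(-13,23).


Gx = (-18- 23- 13)/3 = -54/3 = -18.0000
Gy = (-3+30+23)/3 = 50/3 = 16.6667

G = (-18.0000, 16.6667)


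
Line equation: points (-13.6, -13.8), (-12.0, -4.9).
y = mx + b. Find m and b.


m = (8.9)/(1.6) = 5.5625
b = y1 - m*x1 = -13.8 - (8.9*(-13.6))/(1.6) = -13.8 + 75.6500 = 61.8500

y = 5.5625x + 61.8500


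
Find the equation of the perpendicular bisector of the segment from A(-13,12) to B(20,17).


Midpoint = (3.5, 14.5)
Slope of AB = dy/dx = 5/33 = 0.1515
Perp slope = -dx/dy = -33/5 = -6.6000
b = My - (perp slope)*Mx = 14.5 + (33*3.5)/5 = 14.5 + 23.1000 = 37.6000

y = -6.6000x + 37.6000


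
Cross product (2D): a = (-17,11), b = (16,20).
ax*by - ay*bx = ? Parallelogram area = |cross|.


cross = -17*20 - 11*16 = -340 - 176 = -516
Parallelogram area = |-516| = 516

cross = -516, parallelogram area = 516


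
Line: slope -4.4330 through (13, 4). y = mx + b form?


y - 4 = -4.4330(x - 13)
y = -4.4330x + 4 + 4.4330*13
y = -4.4330x + 61.6290

y = -4.4330x + 61.6290


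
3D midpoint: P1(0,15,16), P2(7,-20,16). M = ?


Mx = (0+7)/2 = 3.5000
My = (15- 20)/2 = -2.5000
Mz = (16+16)/2 = 16.0000

M = (3.5000, -2.5000, 16.0000)


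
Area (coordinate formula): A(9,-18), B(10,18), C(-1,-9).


9*(18+ 9) = 243
10*(-9+ 18) = 90
-1*(-18-18) = 36
sum = 369
Area = |369|/2 = 184.5000

184.5000 sq units


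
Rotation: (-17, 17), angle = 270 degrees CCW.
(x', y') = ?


cos(270) = 0, sin(270) = -1
x' = -17*0 - 17*(-1) = 17
y' = -17*(-1) + 17*0 = 17

(17, 17)


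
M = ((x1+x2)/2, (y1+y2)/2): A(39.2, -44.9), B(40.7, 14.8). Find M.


Mx = (39.2 + 40.7)/2 = 79.9/2 = 39.9500
My = (-44.9 + 14.8)/2 = -30.1/2 = -15.0500

(39.9500, -15.0500)


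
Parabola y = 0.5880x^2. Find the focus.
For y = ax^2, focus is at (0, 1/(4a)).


a = 0.5880
4a = 2.3520
focus = (0, 1/2.3520) = (0, 0.4252)

Focus = (0, 0.4252)


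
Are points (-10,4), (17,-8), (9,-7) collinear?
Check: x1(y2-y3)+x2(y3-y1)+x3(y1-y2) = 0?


-10*(-8+ 7) + 17*(-7-4) + 9*(4+ 8)
= 10 - 187 + 108 = -69

No, not collinear (determinant = -69)


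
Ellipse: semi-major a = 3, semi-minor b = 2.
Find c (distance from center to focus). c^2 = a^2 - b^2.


c^2 = 3^2 - 2^2 = 9 - 4 = 5
c = sqrt(5) = 2.2361

c = 2.2361


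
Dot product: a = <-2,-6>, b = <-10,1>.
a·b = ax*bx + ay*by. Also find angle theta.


a·b = -2*(-10) - 6*1 = 20 - 6 = 14
|a| = sqrt(4+36) = 6.3246
|b| = sqrt(100+1) = 10.0499
cos(theta) = 14/(sqrt(40)*sqrt(101)) = 14/sqrt(4040) = 0.220261
theta = arccos(14/sqrt(4040)) = 77.2756 degrees

a·b = 14, theta = 77.2756 deg


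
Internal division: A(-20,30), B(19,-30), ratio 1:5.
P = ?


Px = (1*19 + 5*(-20))/6 = -81/6 = -13.5000
Py = (1*(-30) + 5*30)/6 = 120/6 = 20.0000

P = (-13.5000, 20.0000)


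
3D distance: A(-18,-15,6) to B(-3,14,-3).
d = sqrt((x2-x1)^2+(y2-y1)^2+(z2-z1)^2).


dx=15, dy=29, dz=-9
d = sqrt(225+841+81) = sqrt(1147) = 33.8674

33.8674


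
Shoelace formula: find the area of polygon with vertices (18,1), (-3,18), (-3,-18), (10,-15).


sum(xi*y_{i+1}) = 18*18 - 3*(-18) - 3*(-15) + 10*1 = 433
sum(yi*x_{i+1}) = 1*(-3) + 18*(-3) - 18*10 - 15*18 = -507
Area = |433 + 507|/2 = 940/2 = 470.0000

470.0000 sq units


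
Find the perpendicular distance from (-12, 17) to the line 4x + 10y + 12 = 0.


|4*(-12) + 10*17 + 12| = |134| = 134
sqrt(16 + 100) = sqrt(116) = 10.7703
d = 134/sqrt(116) = 12.4416

12.4416


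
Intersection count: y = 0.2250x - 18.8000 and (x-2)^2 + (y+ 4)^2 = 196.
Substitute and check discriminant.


Substitute y = 0.2250x - 18.8000: (x-2)^2 + (0.2250x- 18.8000+ 4)^2 = 196
Expand to Ax^2 + Bx + C = 0, where b-k = -14.8
A = 1+m^2 = 1.050625
B = 2(m(b-k) - h) = 2(0.2250*(-14.8) - 2) = -10.66
C = h^2 + (b-k)^2 - r^2 = 4 + 219.04 - 196 = 27.04
disc = B^2-4AC = 113.6356 - 113.6356 = 0
disc = 0

1 intersection point (tangent)


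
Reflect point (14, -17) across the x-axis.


Reflection rule for x-axis: (x, -y)
(14, -17) -> (14, 17)

(14, 17)


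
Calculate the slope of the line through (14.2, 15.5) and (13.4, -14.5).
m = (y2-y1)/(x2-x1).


dy = -14.5 - 15.5 = -30.0
dx = 13.4 - 14.2 = -0.8
m = -30.0/(-0.8) = 37.5000

m = 37.5000


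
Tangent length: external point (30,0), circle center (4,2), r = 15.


d = sqrt((30-4)^2 + (0-2)^2) = sqrt(676+4) = 26.0768
L = sqrt(680.0000 - 225) = sqrt(455.0000) = 21.3307

21.3307


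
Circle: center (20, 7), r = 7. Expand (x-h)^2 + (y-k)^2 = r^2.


(x-20)^2 + (y-7)^2 = 7^2
D = -2h = -40, E = -2k = -14
F = h^2+k^2-r^2 = 400+49-49 = 400

x^2 + y^2 - 40x - 14y + 400 = 0


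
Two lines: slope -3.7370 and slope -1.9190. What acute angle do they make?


m1-m2 = -1.818
1+m1*m2 = 8.171303
tan(theta) = |-1.818/8.171303| = 0.222486
theta = arctan(|-1.818/8.171303|) = 12.5432 degrees (acute angle)

12.5432 degrees


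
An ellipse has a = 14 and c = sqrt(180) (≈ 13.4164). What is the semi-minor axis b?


b^2 = 14^2 - (sqrt(180))^2 = 196 - 180 = 16
b = sqrt(16) = 4

b = 4


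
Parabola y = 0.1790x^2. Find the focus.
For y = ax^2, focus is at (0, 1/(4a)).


a = 0.1790
4a = 0.7160
focus = (0, 1/0.7160) = (0, 1.3966)

Focus = (0, 1.3966)


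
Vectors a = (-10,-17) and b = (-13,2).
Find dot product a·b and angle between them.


a·b = -10*(-13) - 17*2 = 130 - 34 = 96
|a| = sqrt(100+289) = 19.7231
|b| = sqrt(169+4) = 13.1529
cos(theta) = 96/(sqrt(389)*sqrt(173)) = 96/sqrt(67297) = 0.370061
theta = arccos(96/sqrt(67297)) = 68.2806 degrees

a·b = 96, theta = 68.2806 deg


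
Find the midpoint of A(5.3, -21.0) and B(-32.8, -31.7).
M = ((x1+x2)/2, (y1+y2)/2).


Mx = (5.3 - 32.8)/2 = -27.5/2 = -13.7500
My = (-21.0 - 31.7)/2 = -52.7/2 = -26.3500

(-13.7500, -26.3500)


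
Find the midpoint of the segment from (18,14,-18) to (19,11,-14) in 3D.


Mx = (18+19)/2 = 18.5000
My = (14+11)/2 = 12.5000
Mz = (-18- 14)/2 = -16.0000

M = (18.5000, 12.5000, -16.0000)


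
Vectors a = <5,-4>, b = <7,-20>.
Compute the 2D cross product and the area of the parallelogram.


cross = 5*(-20) + 4*7 = -100 + 28 = -72
Parallelogram area = |-72| = 72

cross = -72, parallelogram area = 72


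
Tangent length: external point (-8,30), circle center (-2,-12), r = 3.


d = sqrt((-8+ 2)^2 + (30+ 12)^2) = sqrt(36+1764) = 42.4264
L = sqrt(1800.0000 - 9) = sqrt(1791.0000) = 42.3202

42.3202


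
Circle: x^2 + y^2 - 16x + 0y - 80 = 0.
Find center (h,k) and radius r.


h = -D/2 = 16/2 = 8
k = -E/2 = 0/2 = 0
r^2 = h^2 + k^2 - F = 64 + 0 + 80 = 144
r = 12

Center (8, 0), radius = 12


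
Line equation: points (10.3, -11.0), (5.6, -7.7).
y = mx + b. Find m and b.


m = (3.3)/(-4.7) = -0.7021
b = y1 - m*x1 = -11.0 - (3.3*10.3)/(-4.7) = -11.0 + 7.2319 = -3.7681

y = -0.7021x - 3.7681


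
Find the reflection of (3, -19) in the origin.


Reflection rule for origin: (-x, -y)
(3, -19) -> (-3, 19)

(-3, 19)


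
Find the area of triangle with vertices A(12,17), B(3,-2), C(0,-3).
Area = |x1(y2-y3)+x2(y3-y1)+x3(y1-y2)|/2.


12*(-2+ 3) = 12
3*(-3-17) = -60
0*(17+ 2) = 0
sum = -48
Area = |-48|/2 = 24.0000

24.0000 sq units


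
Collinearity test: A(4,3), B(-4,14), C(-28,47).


4*(14-47) - 4*(47-3) - 28*(3-14)
= -132 - 176 + 308 = 0

Yes, collinear (determinant = 0)


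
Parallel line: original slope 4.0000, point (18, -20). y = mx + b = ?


Parallel lines have equal slopes.
m2 = 4.0000
b2 = -20 - 4.0000*18 = -92.0000

y = 4.0000x - 92.0000


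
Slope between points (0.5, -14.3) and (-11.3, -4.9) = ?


dy = -4.9 + 14.3 = 9.4
dx = -11.3 - 0.5 = -11.8
m = 9.4/(-11.8) = -0.7966

m = -0.7966


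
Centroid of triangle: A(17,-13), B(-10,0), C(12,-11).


Gx = (17- 10+12)/3 = 19/3 = 6.3333
Gy = (-13+0- 11)/3 = -24/3 = -8.0000

G = (6.3333, -8.0000)


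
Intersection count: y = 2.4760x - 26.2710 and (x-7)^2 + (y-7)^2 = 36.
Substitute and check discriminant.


Substitute y = 2.4760x - 26.2710: (x-7)^2 + (2.4760x- 26.2710-7)^2 = 36
Expand to Ax^2 + Bx + C = 0, where b-k = -33.271
A = 1+m^2 = 7.130576
B = 2(m(b-k) - h) = 2(2.4760*(-33.271) - 7) = -178.757992
C = h^2 + (b-k)^2 - r^2 = 49 + 1106.959441 - 36 = 1119.959441
disc = B^2-4AC = 31954.4197 - 31943.8236 = 10.5961
disc > 0

2 intersection points


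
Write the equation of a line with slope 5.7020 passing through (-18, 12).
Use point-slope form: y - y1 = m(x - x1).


y - 12 = 5.7020(x + 18)
y = 5.7020x + 12 - 5.7020*(-18)
y = 5.7020x + 114.6360

y = 5.7020x + 114.6360


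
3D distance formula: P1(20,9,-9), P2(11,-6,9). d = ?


dx=-9, dy=-15, dz=18
d = sqrt(81+225+324) = sqrt(630) = 25.0998

25.0998


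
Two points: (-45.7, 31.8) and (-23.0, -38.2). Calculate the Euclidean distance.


dx = -23.0 + 45.7 = 22.7
dy = -38.2 - 31.8 = -70.0
d = sqrt(515.29 + 4900.0) = sqrt(5415.29) = 73.5887

73.5887


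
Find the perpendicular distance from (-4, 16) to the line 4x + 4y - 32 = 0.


|4*(-4) + 4*16 - 32| = |16| = 16
sqrt(16 + 16) = sqrt(32) = 5.6569
d = 16/sqrt(32) = 2.8284

2.8284


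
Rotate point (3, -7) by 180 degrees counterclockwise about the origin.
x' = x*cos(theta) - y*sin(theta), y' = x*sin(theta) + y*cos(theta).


cos(180) = -1, sin(180) = 0
x' = 3*(-1) + 7*0 = -3
y' = 3*0 - 7*(-1) = 7

(-3, 7)


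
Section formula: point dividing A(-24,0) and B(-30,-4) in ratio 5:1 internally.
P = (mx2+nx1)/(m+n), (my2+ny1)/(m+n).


Px = (5*(-30) + 1*(-24))/6 = -174/6 = -29.0000
Py = (5*(-4) + 1*0)/6 = -20/6 = -3.3333

P = (-29.0000, -3.3333)


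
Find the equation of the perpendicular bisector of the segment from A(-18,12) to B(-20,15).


Midpoint = (-19, 13.5)
Slope of AB = dy/dx = 3/(-2) = -1.5000
Perp slope = -dx/dy = 2/3 = 0.6667
b = My - (perp slope)*Mx = 13.5 + (-2*(-19))/3 = 13.5 + 12.6667 = 26.1667

y = 0.6667x + 26.1667


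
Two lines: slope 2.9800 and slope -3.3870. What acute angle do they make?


m1-m2 = 6.367
1+m1*m2 = -9.09326
tan(theta) = |6.367/(-9.09326)| = 0.700189
theta = arctan(|6.367/(-9.09326)|) = 34.9993 degrees (acute angle)

34.9993 degrees


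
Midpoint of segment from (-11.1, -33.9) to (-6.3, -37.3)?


Mx = (-11.1 - 6.3)/2 = -17.4/2 = -8.7000
My = (-33.9 - 37.3)/2 = -71.2/2 = -35.6000

(-8.7000, -35.6000)


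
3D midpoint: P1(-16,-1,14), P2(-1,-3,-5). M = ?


Mx = (-16- 1)/2 = -8.5000
My = (-1- 3)/2 = -2.0000
Mz = (14- 5)/2 = 4.5000

M = (-8.5000, -2.0000, 4.5000)


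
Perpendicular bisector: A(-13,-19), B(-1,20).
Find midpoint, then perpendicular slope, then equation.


Midpoint = (-7, 0.5)
Slope of AB = dy/dx = 39/12 = 3.2500
Perp slope = -dx/dy = -12/39 = -0.3077
b = My - (perp slope)*Mx = 0.5 + (12*(-7))/39 = 0.5 - 2.1538 = -1.6538

y = -0.3077x - 1.6538


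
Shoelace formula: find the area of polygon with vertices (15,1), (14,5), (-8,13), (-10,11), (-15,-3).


sum(xi*y_{i+1}) = 15*5 + 14*13 - 8*11 - 10*(-3) - 15*1 = 184
sum(yi*x_{i+1}) = 1*14 + 5*(-8) + 13*(-10) + 11*(-15) - 3*15 = -366
Area = |184 + 366|/2 = 550/2 = 275.0000

275.0000 sq units


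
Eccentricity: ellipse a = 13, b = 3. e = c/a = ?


c = sqrt(169-9) = sqrt(160) = 12.6491
e = c/a = sqrt(160)/13 = 0.9730

e = 0.9730


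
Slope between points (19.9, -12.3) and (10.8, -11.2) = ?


dy = -11.2 + 12.3 = 1.1
dx = 10.8 - 19.9 = -9.1
m = 1.1/(-9.1) = -0.1209

m = -0.1209


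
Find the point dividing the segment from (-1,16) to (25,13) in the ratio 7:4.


Px = (7*25 + 4*(-1))/11 = 171/11 = 15.5455
Py = (7*13 + 4*16)/11 = 155/11 = 14.0909

P = (15.5455, 14.0909)


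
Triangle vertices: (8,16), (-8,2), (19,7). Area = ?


8*(2-7) = -40
-8*(7-16) = 72
19*(16-2) = 266
sum = 298
Area = |298|/2 = 149.0000

149.0000 sq units


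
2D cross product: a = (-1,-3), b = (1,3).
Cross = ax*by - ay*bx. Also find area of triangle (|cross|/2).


cross = -1*3 + 3*1 = -3 + 3 = 0
Triangle area = |0|/2 = 0/2 = 0

cross = 0, triangle area = 0


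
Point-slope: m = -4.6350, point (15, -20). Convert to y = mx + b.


y + 20 = -4.6350(x - 15)
y = -4.6350x - 20 + 4.6350*15
y = -4.6350x + 49.5250

y = -4.6350x + 49.5250


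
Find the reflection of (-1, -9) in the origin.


Reflection rule for origin: (-x, -y)
(-1, -9) -> (1, 9)

(1, 9)


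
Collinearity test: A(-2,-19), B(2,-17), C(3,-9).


-2*(-17+ 9) + 2*(-9+ 19) + 3*(-19+ 17)
= 16 + 20 - 6 = 30

No, not collinear (determinant = 30)


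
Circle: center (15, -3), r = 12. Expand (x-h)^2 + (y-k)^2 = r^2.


(x-15)^2 + (y+ 3)^2 = 12^2
D = -2h = -30, E = -2k = 6
F = h^2+k^2-r^2 = 225+9-144 = 90

x^2 + y^2 - 30x + 6y + 90 = 0


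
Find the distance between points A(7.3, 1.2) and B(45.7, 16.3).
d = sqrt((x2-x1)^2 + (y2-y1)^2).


dx = 45.7 - 7.3 = 38.4
dy = 16.3 - 1.2 = 15.1
d = sqrt(1474.56 + 228.01) = sqrt(1702.57) = 41.2622

41.2622


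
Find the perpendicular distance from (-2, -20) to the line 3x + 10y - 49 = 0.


|3*(-2) + 10*(-20) - 49| = |-255| = 255
sqrt(9 + 100) = sqrt(109) = 10.4403
d = 255/sqrt(109) = 24.4246

24.4246


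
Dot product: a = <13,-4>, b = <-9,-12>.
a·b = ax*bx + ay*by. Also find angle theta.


a·b = 13*(-9) - 4*(-12) = -117 + 48 = -69
|a| = sqrt(169+16) = 13.6015
|b| = sqrt(81+144) = 15.0000
cos(theta) = -69/(sqrt(185)*sqrt(225)) = -69/sqrt(41625) = -0.338199
theta = arccos(-69/sqrt(41625)) = 109.7672 degrees

a·b = -69, theta = 109.7672 deg


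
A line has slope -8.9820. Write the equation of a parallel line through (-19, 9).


Parallel lines have equal slopes.
m2 = -8.9820
b2 = 9 + 8.9820*(-19) = -161.6580

y = -8.9820x - 161.6580


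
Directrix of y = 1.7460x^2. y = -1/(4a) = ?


a = 1.7460
1/(4a) = 0.1432
directrix: y = -0.1432 = -0.1432

y = -0.1432


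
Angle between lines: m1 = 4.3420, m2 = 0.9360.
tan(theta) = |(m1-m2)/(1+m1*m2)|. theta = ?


m1-m2 = 3.406
1+m1*m2 = 5.064112
tan(theta) = |3.406/5.064112| = 0.672576
theta = arctan(|3.406/5.064112|) = 33.9238 degrees (acute angle)

33.9238 degrees


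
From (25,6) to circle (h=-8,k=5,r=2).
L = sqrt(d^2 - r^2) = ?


d = sqrt((25+ 8)^2 + (6-5)^2) = sqrt(1089+1) = 33.0151
L = sqrt(1090.0000 - 4) = sqrt(1086.0000) = 32.9545

32.9545


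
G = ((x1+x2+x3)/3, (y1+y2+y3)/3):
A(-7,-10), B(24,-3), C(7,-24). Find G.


Gx = (-7+24+7)/3 = 24/3 = 8.0000
Gy = (-10- 3- 24)/3 = -37/3 = -12.3333

G = (8.0000, -12.3333)


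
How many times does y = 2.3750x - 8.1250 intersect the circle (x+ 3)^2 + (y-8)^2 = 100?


Substitute y = 2.3750x - 8.1250: (x+ 3)^2 + (2.3750x- 8.1250-8)^2 = 100
Expand to Ax^2 + Bx + C = 0, where b-k = -16.125
A = 1+m^2 = 6.640625
B = 2(m(b-k) - h) = 2(2.3750*(-16.125) + 3) = -70.59375
C = h^2 + (b-k)^2 - r^2 = 9 + 260.015625 - 100 = 169.015625
disc = B^2-4AC = 4983.4775 - 4489.4775 = 494.0000
disc > 0

2 intersection points


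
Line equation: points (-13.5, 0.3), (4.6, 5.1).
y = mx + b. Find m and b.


m = (4.8)/(18.1) = 0.2652
b = y1 - m*x1 = 0.3 - (4.8*(-13.5))/(18.1) = 0.3 + 3.5801 = 3.8801

y = 0.2652x + 3.8801


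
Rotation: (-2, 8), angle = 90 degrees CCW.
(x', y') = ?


cos(90) = 0, sin(90) = 1
x' = -2*0 - 8*1 = -8
y' = -2*1 + 8*0 = -2

(-8, -2)


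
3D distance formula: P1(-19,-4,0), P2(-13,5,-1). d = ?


dx=6, dy=9, dz=-1
d = sqrt(36+81+1) = sqrt(118) = 10.8628

10.8628


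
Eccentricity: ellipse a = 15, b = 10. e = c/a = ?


c = sqrt(225-100) = sqrt(125) = 11.1803
e = c/a = sqrt(125)/15 = 0.7454

e = 0.7454


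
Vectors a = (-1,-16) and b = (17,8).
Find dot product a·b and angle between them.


a·b = -1*17 - 16*8 = -17 - 128 = -145
|a| = sqrt(1+256) = 16.0312
|b| = sqrt(289+64) = 18.7883
cos(theta) = -145/(sqrt(257)*sqrt(353)) = -145/sqrt(90721) = -0.481409
theta = arccos(-145/sqrt(90721)) = 118.7775 degrees

a·b = -145, theta = 118.7775 deg


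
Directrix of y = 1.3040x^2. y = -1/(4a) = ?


a = 1.3040
1/(4a) = 0.1917
directrix: y = -0.1917 = -0.1917

y = -0.1917


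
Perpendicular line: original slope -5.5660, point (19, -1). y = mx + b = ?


Perpendicular slope = -1/m1 = -1/(-5.5660) = 0.1797
b2 = y0 - m2*x0 = -1 + 19/(-5.5660) = -1 - 3.4136 = -4.4136

y = 0.1797x - 4.4136


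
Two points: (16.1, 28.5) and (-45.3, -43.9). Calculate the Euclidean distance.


dx = -45.3 - 16.1 = -61.4
dy = -43.9 - 28.5 = -72.4
d = sqrt(3769.96 + 5241.76) = sqrt(9011.72) = 94.9301

94.9301


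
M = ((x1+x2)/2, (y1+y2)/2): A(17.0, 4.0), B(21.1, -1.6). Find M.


Mx = (17.0 + 21.1)/2 = 38.1/2 = 19.0500
My = (4.0 - 1.6)/2 = 2.4/2 = 1.2000

(19.0500, 1.2000)


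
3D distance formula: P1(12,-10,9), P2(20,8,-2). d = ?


dx=8, dy=18, dz=-11
d = sqrt(64+324+121) = sqrt(509) = 22.5610

22.5610


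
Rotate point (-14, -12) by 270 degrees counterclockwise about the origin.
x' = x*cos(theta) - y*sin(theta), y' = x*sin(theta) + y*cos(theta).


cos(270) = 0, sin(270) = -1
x' = -14*0 + 12*(-1) = -12
y' = -14*(-1) - 12*0 = 14

(-12, 14)


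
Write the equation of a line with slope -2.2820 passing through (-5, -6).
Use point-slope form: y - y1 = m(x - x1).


y + 6 = -2.2820(x + 5)
y = -2.2820x - 6 + 2.2820*(-5)
y = -2.2820x - 17.4100

y = -2.2820x - 17.4100


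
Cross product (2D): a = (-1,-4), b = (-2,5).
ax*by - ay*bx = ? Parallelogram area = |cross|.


cross = -1*5 + 4*(-2) = -5 - 8 = -13
Parallelogram area = |-13| = 13

cross = -13, parallelogram area = 13


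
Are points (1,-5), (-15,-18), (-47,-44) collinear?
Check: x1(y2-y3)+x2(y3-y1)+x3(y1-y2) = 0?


1*(-18+ 44) - 15*(-44+ 5) - 47*(-5+ 18)
= 26 + 585 - 611 = 0

Yes, collinear (determinant = 0)


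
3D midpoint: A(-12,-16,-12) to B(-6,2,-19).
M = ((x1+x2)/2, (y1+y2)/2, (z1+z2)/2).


Mx = (-12- 6)/2 = -9.0000
My = (-16+2)/2 = -7.0000
Mz = (-12- 19)/2 = -15.5000

M = (-9.0000, -7.0000, -15.5000)


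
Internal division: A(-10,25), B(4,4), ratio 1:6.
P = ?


Px = (1*4 + 6*(-10))/7 = -56/7 = -8.0000
Py = (1*4 + 6*25)/7 = 154/7 = 22.0000

P = (-8.0000, 22.0000)


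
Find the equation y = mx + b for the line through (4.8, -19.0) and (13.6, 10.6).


m = (29.6)/(8.8) = 3.3636
b = y1 - m*x1 = -19.0 - (29.6*4.8)/(8.8) = -19.0 - 16.1455 = -35.1455

y = 3.3636x - 35.1455


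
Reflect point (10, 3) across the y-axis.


Reflection rule for y-axis: (-x, y)
(10, 3) -> (-10, 3)

(-10, 3)


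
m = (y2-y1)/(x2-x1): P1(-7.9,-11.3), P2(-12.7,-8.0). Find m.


dy = -8.0 + 11.3 = 3.3
dx = -12.7 + 7.9 = -4.8
m = 3.3/(-4.8) = -0.6875

m = -0.6875


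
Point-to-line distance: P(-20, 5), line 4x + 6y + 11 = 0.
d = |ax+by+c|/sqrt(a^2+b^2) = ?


|4*(-20) + 6*5 + 11| = |-39| = 39
sqrt(16 + 36) = sqrt(52) = 7.2111
d = 39/sqrt(52) = 5.4083

5.4083


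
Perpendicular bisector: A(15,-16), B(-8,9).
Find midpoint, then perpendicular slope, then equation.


Midpoint = (3.5, -3.5)
Slope of AB = dy/dx = 25/(-23) = -1.0870
Perp slope = -dx/dy = 23/25 = 0.9200
b = My - (perp slope)*Mx = -3.5 + (-23*3.5)/25 = -3.5 - 3.2200 = -6.7200

y = 0.9200x - 6.7200


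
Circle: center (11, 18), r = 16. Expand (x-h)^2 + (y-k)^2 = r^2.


(x-11)^2 + (y-18)^2 = 16^2
D = -2h = -22, E = -2k = -36
F = h^2+k^2-r^2 = 121+324-256 = 189

x^2 + y^2 - 22x - 36y + 189 = 0


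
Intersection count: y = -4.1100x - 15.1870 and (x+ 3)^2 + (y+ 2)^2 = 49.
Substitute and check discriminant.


Substitute y = -4.1100x - 15.1870: (x+ 3)^2 + (-4.1100x- 15.1870+ 2)^2 = 49
Expand to Ax^2 + Bx + C = 0, where b-k = -13.187
A = 1+m^2 = 17.8921
B = 2(m(b-k) - h) = 2(-4.1100*(-13.187) + 3) = 114.39714
C = h^2 + (b-k)^2 - r^2 = 9 + 173.896969 - 49 = 133.896969
disc = B^2-4AC = 13086.7056 - 9582.7918 = 3503.9138
disc > 0

2 intersection points


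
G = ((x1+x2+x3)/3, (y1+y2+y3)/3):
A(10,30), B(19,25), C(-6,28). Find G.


Gx = (10+19- 6)/3 = 23/3 = 7.6667
Gy = (30+25+28)/3 = 83/3 = 27.6667

G = (7.6667, 27.6667)


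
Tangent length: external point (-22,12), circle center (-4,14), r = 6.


d = sqrt((-22+ 4)^2 + (12-14)^2) = sqrt(324+4) = 18.1108
L = sqrt(328.0000 - 36) = sqrt(292.0000) = 17.0880

17.0880


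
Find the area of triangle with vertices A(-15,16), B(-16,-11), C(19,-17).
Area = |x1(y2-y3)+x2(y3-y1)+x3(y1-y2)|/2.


-15*(-11+ 17) = -90
-16*(-17-16) = 528
19*(16+ 11) = 513
sum = 951
Area = |951|/2 = 475.5000

475.5000 sq units


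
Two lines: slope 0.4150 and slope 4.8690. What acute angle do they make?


m1-m2 = -4.454
1+m1*m2 = 3.020635
tan(theta) = |-4.454/3.020635| = 1.474524
theta = arctan(|-4.454/3.020635|) = 55.8555 degrees (acute angle)

55.8555 degrees


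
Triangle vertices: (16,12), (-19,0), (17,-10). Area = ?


16*(0+ 10) = 160
-19*(-10-12) = 418
17*(12-0) = 204
sum = 782
Area = |782|/2 = 391.0000

391.0000 sq units


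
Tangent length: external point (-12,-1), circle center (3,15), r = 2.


d = sqrt((-12-3)^2 + (-1-15)^2) = sqrt(225+256) = 21.9317
L = sqrt(481.0000 - 4) = sqrt(477.0000) = 21.8403

21.8403


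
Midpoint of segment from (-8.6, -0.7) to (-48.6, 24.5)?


Mx = (-8.6 - 48.6)/2 = -57.2/2 = -28.6000
My = (-0.7 + 24.5)/2 = 23.8/2 = 11.9000

(-28.6000, 11.9000)


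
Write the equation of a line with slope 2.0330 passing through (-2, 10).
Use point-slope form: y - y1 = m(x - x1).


y - 10 = 2.0330(x + 2)
y = 2.0330x + 10 - 2.0330*(-2)
y = 2.0330x + 14.0660

y = 2.0330x + 14.0660


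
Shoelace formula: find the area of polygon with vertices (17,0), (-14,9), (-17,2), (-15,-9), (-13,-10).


sum(xi*y_{i+1}) = 17*9 - 14*2 - 17*(-9) - 15*(-10) - 13*0 = 428
sum(yi*x_{i+1}) = 0*(-14) + 9*(-17) + 2*(-15) - 9*(-13) - 10*17 = -236
Area = |428 + 236|/2 = 664/2 = 332.0000

332.0000 sq units


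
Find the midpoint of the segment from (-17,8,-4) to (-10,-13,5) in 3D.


Mx = (-17- 10)/2 = -13.5000
My = (8- 13)/2 = -2.5000
Mz = (-4+5)/2 = 0.5000

M = (-13.5000, -2.5000, 0.5000)


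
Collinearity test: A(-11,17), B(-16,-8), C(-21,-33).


-11*(-8+ 33) - 16*(-33-17) - 21*(17+ 8)
= -275 + 800 - 525 = 0

Yes, collinear (determinant = 0)


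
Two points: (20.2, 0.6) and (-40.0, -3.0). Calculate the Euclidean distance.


dx = -40.0 - 20.2 = -60.2
dy = -3.0 - 0.6 = -3.6
d = sqrt(3624.04 + 12.96) = sqrt(3637) = 60.3075

60.3075


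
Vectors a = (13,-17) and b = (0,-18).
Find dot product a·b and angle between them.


a·b = 13*0 - 17*(-18) = 0 + 306 = 306
|a| = sqrt(169+289) = 21.4009
|b| = sqrt(0+324) = 18.0000
cos(theta) = 306/(sqrt(458)*sqrt(324)) = 306/sqrt(148392) = 0.794358
theta = arccos(306/sqrt(148392)) = 37.4054 degrees

a·b = 306, theta = 37.4054 deg


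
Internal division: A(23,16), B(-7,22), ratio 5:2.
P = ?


Px = (5*(-7) + 2*23)/7 = 11/7 = 1.5714
Py = (5*22 + 2*16)/7 = 142/7 = 20.2857

P = (1.5714, 20.2857)


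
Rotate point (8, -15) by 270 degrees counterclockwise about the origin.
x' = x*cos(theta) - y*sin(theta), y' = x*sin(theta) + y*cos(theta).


cos(270) = 0, sin(270) = -1
x' = 8*0 + 15*(-1) = -15
y' = 8*(-1) - 15*0 = -8

(-15, -8)


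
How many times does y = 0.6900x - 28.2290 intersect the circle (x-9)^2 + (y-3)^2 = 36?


Substitute y = 0.6900x - 28.2290: (x-9)^2 + (0.6900x- 28.2290-3)^2 = 36
Expand to Ax^2 + Bx + C = 0, where b-k = -31.229
A = 1+m^2 = 1.4761
B = 2(m(b-k) - h) = 2(0.6900*(-31.229) - 9) = -61.09602
C = h^2 + (b-k)^2 - r^2 = 81 + 975.250441 - 36 = 1020.250441
disc = B^2-4AC = 3732.7237 - 6023.9667 = -2291.2430
disc < 0

0 intersection points


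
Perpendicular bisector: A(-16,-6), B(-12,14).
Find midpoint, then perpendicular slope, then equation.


Midpoint = (-14, 4)
Slope of AB = dy/dx = 20/4 = 5.0000
Perp slope = -dx/dy = -4/20 = -0.2000
b = My - (perp slope)*Mx = 4 + (4*(-14))/20 = 4 - 2.8000 = 1.2000

y = -0.2000x + 1.2000


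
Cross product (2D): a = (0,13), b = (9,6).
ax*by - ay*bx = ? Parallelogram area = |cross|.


cross = 0*6 - 13*9 = 0 - 117 = -117
Parallelogram area = |-117| = 117

cross = -117, parallelogram area = 117


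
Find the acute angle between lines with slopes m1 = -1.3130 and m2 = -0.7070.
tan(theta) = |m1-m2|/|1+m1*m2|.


m1-m2 = -0.606
1+m1*m2 = 1.928291
tan(theta) = |-0.606/1.928291| = 0.314268
theta = arctan(|-0.606/1.928291|) = 17.4463 degrees (acute angle)

17.4463 degrees


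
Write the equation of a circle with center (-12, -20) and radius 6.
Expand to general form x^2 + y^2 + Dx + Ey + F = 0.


(x+ 12)^2 + (y+ 20)^2 = 6^2
D = -2h = 24, E = -2k = 40
F = h^2+k^2-r^2 = 144+400-36 = 508

x^2 + y^2 + 24x + 40y + 508 = 0


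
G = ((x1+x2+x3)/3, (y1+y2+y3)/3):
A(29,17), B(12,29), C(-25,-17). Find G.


Gx = (29+12- 25)/3 = 16/3 = 5.3333
Gy = (17+29- 17)/3 = 29/3 = 9.6667

G = (5.3333, 9.6667)


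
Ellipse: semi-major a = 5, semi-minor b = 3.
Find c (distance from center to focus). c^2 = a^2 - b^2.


c^2 = 5^2 - 3^2 = 25 - 9 = 16
c = sqrt(16) = 4.0000

c = 4.0000


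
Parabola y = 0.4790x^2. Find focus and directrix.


a = 0.4790
1/(4a) = 0.5219
Focus = (0, 0.5219)
Directrix: y = -0.5219

Focus = (0, 0.5219), Directrix: y = -0.5219


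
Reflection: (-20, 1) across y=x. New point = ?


Reflection rule for y=x: (y, x)
(-20, 1) -> (1, -20)

(1, -20)


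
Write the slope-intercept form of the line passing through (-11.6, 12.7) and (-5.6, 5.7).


m = (-7)/(6.0) = -1.1667
b = y1 - m*x1 = 12.7 - (-7*(-11.6))/(6.0) = 12.7 - 13.5333 = -0.8333

y = -1.1667x - 0.8333


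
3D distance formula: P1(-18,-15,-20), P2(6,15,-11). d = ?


dx=24, dy=30, dz=9
d = sqrt(576+900+81) = sqrt(1557) = 39.4588

39.4588


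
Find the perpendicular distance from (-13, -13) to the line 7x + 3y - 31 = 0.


|7*(-13) + 3*(-13) - 31| = |-161| = 161
sqrt(49 + 9) = sqrt(58) = 7.6158
d = 161/sqrt(58) = 21.1403

21.1403


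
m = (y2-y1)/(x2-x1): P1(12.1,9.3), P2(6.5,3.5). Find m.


dy = 3.5 - 9.3 = -5.8
dx = 6.5 - 12.1 = -5.6
m = -5.8/(-5.6) = 1.0357

m = 1.0357


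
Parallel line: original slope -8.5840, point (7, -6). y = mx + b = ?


Parallel lines have equal slopes.
m2 = -8.5840
b2 = -6 + 8.5840*7 = 54.0880

y = -8.5840x + 54.0880


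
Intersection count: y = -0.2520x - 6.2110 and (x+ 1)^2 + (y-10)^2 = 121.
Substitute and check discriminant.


Substitute y = -0.2520x - 6.2110: (x+ 1)^2 + (-0.2520x- 6.2110-10)^2 = 121
Expand to Ax^2 + Bx + C = 0, where b-k = -16.211
A = 1+m^2 = 1.063504
B = 2(m(b-k) - h) = 2(-0.2520*(-16.211) + 1) = 10.170344
C = h^2 + (b-k)^2 - r^2 = 1 + 262.796521 - 121 = 142.796521
disc = B^2-4AC = 103.4359 - 607.4587 = -504.0228
disc < 0

0 intersection points


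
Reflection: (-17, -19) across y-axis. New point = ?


Reflection rule for y-axis: (-x, y)
(-17, -19) -> (17, -19)

(17, -19)


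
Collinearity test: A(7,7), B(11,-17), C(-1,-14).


7*(-17+ 14) + 11*(-14-7) - 1*(7+ 17)
= -21 - 231 - 24 = -276

No, not collinear (determinant = -276)


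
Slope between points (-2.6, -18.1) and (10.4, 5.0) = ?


dy = 5.0 + 18.1 = 23.1
dx = 10.4 + 2.6 = 13.0
m = 23.1/13.0 = 1.7769

m = 1.7769


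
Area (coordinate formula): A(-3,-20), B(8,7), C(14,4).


-3*(7-4) = -9
8*(4+ 20) = 192
14*(-20-7) = -378
sum = -195
Area = |-195|/2 = 97.5000

97.5000 sq units


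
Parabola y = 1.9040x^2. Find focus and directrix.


a = 1.9040
1/(4a) = 0.1313
Focus = (0, 0.1313)
Directrix: y = -0.1313

Focus = (0, 0.1313), Directrix: y = -0.1313


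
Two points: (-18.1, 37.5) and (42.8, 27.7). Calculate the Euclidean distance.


dx = 42.8 + 18.1 = 60.9
dy = 27.7 - 37.5 = -9.8
d = sqrt(3708.81 + 96.04) = sqrt(3804.85) = 61.6835

61.6835


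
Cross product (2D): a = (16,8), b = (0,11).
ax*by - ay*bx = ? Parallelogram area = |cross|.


cross = 16*11 - 8*0 = 176 - 0 = 176
Parallelogram area = |176| = 176

cross = 176, parallelogram area = 176


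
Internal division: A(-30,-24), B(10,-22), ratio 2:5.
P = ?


Px = (2*10 + 5*(-30))/7 = -130/7 = -18.5714
Py = (2*(-22) + 5*(-24))/7 = -164/7 = -23.4286

P = (-18.5714, -23.4286)


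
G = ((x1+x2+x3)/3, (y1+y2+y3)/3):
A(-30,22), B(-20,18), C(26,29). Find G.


Gx = (-30- 20+26)/3 = -24/3 = -8.0000
Gy = (22+18+29)/3 = 69/3 = 23.0000

G = (-8.0000, 23.0000)


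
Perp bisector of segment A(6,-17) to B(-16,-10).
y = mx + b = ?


Midpoint = (-5, -13.5)
Slope of AB = dy/dx = 7/(-22) = -0.3182
Perp slope = -dx/dy = 22/7 = 3.1429
b = My - (perp slope)*Mx = -13.5 + (-22*(-5))/7 = -13.5 + 15.7143 = 2.2143

y = 3.1429x + 2.2143


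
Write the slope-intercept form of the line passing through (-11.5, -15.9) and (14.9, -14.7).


m = (1.2)/(26.4) = 0.0455
b = y1 - m*x1 = -15.9 - (1.2*(-11.5))/(26.4) = -15.9 + 0.5227 = -15.3773

y = 0.0455x - 15.3773


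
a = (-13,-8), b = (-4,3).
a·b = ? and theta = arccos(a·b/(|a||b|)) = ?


a·b = -13*(-4) - 8*3 = 52 - 24 = 28
|a| = sqrt(169+64) = 15.2643
|b| = sqrt(16+9) = 5.0000
cos(theta) = 28/(sqrt(233)*sqrt(25)) = 28/sqrt(5825) = 0.366868
theta = arccos(28/sqrt(5825)) = 68.4774 degrees

a·b = 28, theta = 68.4774 deg


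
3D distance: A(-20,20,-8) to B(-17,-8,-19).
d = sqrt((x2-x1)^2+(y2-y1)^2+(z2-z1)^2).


dx=3, dy=-28, dz=-11
d = sqrt(9+784+121) = sqrt(914) = 30.2324

30.2324


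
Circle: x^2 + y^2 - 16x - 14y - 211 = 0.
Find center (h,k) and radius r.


h = -D/2 = 16/2 = 8
k = -E/2 = 14/2 = 7
r^2 = h^2 + k^2 - F = 64 + 49 + 211 = 324
r = 18

Center (8, 7), radius = 18


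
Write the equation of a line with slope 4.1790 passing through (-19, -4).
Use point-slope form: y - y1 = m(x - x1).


y + 4 = 4.1790(x + 19)
y = 4.1790x - 4 - 4.1790*(-19)
y = 4.1790x + 75.4010

y = 4.1790x + 75.4010


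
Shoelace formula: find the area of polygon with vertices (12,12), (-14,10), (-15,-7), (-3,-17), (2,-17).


sum(xi*y_{i+1}) = 12*10 - 14*(-7) - 15*(-17) - 3*(-17) + 2*12 = 548
sum(yi*x_{i+1}) = 12*(-14) + 10*(-15) - 7*(-3) - 17*2 - 17*12 = -535
Area = |548 + 535|/2 = 1083/2 = 541.5000

541.5000 sq units


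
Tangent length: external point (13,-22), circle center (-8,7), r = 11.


d = sqrt((13+ 8)^2 + (-22-7)^2) = sqrt(441+841) = 35.8050
L = sqrt(1282.0000 - 121) = sqrt(1161.0000) = 34.0735

34.0735


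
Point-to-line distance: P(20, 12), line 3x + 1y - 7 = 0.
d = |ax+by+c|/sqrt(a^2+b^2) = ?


|3*20 + 1*12 - 7| = |65| = 65
sqrt(9 + 1) = sqrt(10) = 3.1623
d = 65/sqrt(10) = 20.5548

20.5548


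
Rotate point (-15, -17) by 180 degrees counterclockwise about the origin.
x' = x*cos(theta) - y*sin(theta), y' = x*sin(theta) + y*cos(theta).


cos(180) = -1, sin(180) = 0
x' = -15*(-1) + 17*0 = 15
y' = -15*0 - 17*(-1) = 17

(15, 17)


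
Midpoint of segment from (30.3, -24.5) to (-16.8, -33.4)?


Mx = (30.3 - 16.8)/2 = 13.5/2 = 6.7500
My = (-24.5 - 33.4)/2 = -57.9/2 = -28.9500

(6.7500, -28.9500)


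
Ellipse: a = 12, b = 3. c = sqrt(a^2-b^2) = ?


c^2 = 12^2 - 3^2 = 144 - 9 = 135
c = sqrt(135) = 11.6190

c = 11.6190


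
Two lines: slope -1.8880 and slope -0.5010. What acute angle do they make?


m1-m2 = -1.387
1+m1*m2 = 1.945888
tan(theta) = |-1.387/1.945888| = 0.712785
theta = arctan(|-1.387/1.945888|) = 35.4807 degrees (acute angle)

35.4807 degrees


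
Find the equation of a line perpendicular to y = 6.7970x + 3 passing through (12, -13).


Perpendicular slope = -1/m1 = -1/6.7970 = -0.1471
b2 = y0 - m2*x0 = -13 + 12/6.7970 = -13 + 1.7655 = -11.2345

y = -0.1471x - 11.2345


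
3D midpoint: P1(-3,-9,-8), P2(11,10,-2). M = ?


Mx = (-3+11)/2 = 4.0000
My = (-9+10)/2 = 0.5000
Mz = (-8- 2)/2 = -5.0000

M = (4.0000, 0.5000, -5.0000)


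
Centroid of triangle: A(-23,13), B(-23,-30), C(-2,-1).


Gx = (-23- 23- 2)/3 = -48/3 = -16.0000
Gy = (13- 30- 1)/3 = -18/3 = -6.0000

G = (-16.0000, -6.0000)


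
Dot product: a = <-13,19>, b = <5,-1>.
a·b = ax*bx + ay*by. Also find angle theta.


a·b = -13*5 + 19*(-1) = -65 - 19 = -84
|a| = sqrt(169+361) = 23.0217
|b| = sqrt(25+1) = 5.0990
cos(theta) = -84/(sqrt(530)*sqrt(26)) = -84/sqrt(13780) = -0.715574
theta = arccos(-84/sqrt(13780)) = 135.6903 degrees

a·b = -84, theta = 135.6903 deg


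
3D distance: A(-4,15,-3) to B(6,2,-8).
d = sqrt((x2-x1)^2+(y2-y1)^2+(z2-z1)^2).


dx=10, dy=-13, dz=-5
d = sqrt(100+169+25) = sqrt(294) = 17.1464

17.1464


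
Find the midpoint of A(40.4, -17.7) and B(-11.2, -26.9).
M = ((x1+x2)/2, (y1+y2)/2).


Mx = (40.4 - 11.2)/2 = 29.2/2 = 14.6000
My = (-17.7 - 26.9)/2 = -44.6/2 = -22.3000

(14.6000, -22.3000)


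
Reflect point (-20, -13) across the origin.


Reflection rule for origin: (-x, -y)
(-20, -13) -> (20, 13)

(20, 13)


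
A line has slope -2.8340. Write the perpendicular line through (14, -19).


Perpendicular slope = -1/m1 = -1/(-2.8340) = 0.3529
b2 = y0 - m2*x0 = -19 + 14/(-2.8340) = -19 - 4.9400 = -23.9400

y = 0.3529x - 23.9400


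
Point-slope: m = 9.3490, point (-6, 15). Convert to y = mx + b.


y - 15 = 9.3490(x + 6)
y = 9.3490x + 15 - 9.3490*(-6)
y = 9.3490x + 71.0940

y = 9.3490x + 71.0940


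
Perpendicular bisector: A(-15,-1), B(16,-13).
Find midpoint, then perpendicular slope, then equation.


Midpoint = (0.5, -7)
Slope of AB = dy/dx = -12/31 = -0.3871
Perp slope = -dx/dy = 31/12 = 2.5833
b = My - (perp slope)*Mx = -7 + (31*0.5)/(-12) = -7 - 1.2917 = -8.2917

y = 2.5833x - 8.2917


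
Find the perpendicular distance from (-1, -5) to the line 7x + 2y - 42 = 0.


|7*(-1) + 2*(-5) - 42| = |-59| = 59
sqrt(49 + 4) = sqrt(53) = 7.2801
d = 59/sqrt(53) = 8.1043

8.1043


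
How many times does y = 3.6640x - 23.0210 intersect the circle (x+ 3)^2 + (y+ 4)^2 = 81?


Substitute y = 3.6640x - 23.0210: (x+ 3)^2 + (3.6640x- 23.0210+ 4)^2 = 81
Expand to Ax^2 + Bx + C = 0, where b-k = -19.021
A = 1+m^2 = 14.424896
B = 2(m(b-k) - h) = 2(3.6640*(-19.021) + 3) = -133.385888
C = h^2 + (b-k)^2 - r^2 = 9 + 361.798441 - 81 = 289.798441
disc = B^2-4AC = 17791.7951 - 16721.2495 = 1070.5456
disc > 0

2 intersection points


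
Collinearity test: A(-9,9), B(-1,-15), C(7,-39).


-9*(-15+ 39) - 1*(-39-9) + 7*(9+ 15)
= -216 + 48 + 168 = 0

Yes, collinear (determinant = 0)


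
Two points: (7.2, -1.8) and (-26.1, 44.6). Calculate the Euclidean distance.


dx = -26.1 - 7.2 = -33.3
dy = 44.6 + 1.8 = 46.4
d = sqrt(1108.89 + 2152.96) = sqrt(3261.85) = 57.1126

57.1126


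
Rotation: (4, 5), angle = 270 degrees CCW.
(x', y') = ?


cos(270) = 0, sin(270) = -1
x' = 4*0 - 5*(-1) = 5
y' = 4*(-1) + 5*0 = -4

(5, -4)


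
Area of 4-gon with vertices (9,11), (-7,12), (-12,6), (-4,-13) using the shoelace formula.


sum(xi*y_{i+1}) = 9*12 - 7*6 - 12*(-13) - 4*11 = 178
sum(yi*x_{i+1}) = 11*(-7) + 12*(-12) + 6*(-4) - 13*9 = -362
Area = |178 + 362|/2 = 540/2 = 270.0000

270.0000 sq units


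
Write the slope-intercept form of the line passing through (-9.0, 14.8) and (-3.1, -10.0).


m = (-24.8)/(5.9) = -4.2034
b = y1 - m*x1 = 14.8 - (-24.8*(-9.0))/(5.9) = 14.8 - 37.8305 = -23.0305

y = -4.2034x - 23.0305


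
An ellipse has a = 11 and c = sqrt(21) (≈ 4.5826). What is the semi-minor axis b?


b^2 = 11^2 - (sqrt(21))^2 = 121 - 21 = 100
b = sqrt(100) = 10

b = 10


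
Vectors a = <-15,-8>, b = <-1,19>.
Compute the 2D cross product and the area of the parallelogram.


cross = -15*19 + 8*(-1) = -285 - 8 = -293
Parallelogram area = |-293| = 293

cross = -293, parallelogram area = 293


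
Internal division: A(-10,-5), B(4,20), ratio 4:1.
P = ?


Px = (4*4 + 1*(-10))/5 = 6/5 = 1.2000
Py = (4*20 + 1*(-5))/5 = 75/5 = 15.0000

P = (1.2000, 15.0000)


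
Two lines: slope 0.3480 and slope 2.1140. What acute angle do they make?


m1-m2 = -1.766
1+m1*m2 = 1.735672
tan(theta) = |-1.766/1.735672| = 1.017473
theta = arctan(|-1.766/1.735672|) = 45.4962 degrees (acute angle)

45.4962 degrees


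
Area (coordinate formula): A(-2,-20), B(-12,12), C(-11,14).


-2*(12-14) = 4
-12*(14+ 20) = -408
-11*(-20-12) = 352
sum = -52
Area = |-52|/2 = 26.0000

26.0000 sq units


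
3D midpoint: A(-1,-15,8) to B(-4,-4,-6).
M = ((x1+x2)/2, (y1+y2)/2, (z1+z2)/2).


Mx = (-1- 4)/2 = -2.5000
My = (-15- 4)/2 = -9.5000
Mz = (8- 6)/2 = 1.0000

M = (-2.5000, -9.5000, 1.0000)


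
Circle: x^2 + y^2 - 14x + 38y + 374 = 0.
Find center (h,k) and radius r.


h = -D/2 = 14/2 = 7
k = -E/2 = -38/2 = -19
r^2 = h^2 + k^2 - F = 49 + 361 - 374 = 36
r = 6

Center (7, -19), radius = 6


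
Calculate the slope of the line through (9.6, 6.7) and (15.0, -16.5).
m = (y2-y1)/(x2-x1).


dy = -16.5 - 6.7 = -23.2
dx = 15.0 - 9.6 = 5.4
m = -23.2/5.4 = -4.2963

m = -4.2963


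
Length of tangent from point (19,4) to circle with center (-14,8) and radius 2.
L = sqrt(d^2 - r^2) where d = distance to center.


d = sqrt((19+ 14)^2 + (4-8)^2) = sqrt(1089+16) = 33.2415
L = sqrt(1105.0000 - 4) = sqrt(1101.0000) = 33.1813

33.1813


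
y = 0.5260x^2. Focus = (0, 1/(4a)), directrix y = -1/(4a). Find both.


a = 0.5260
1/(4a) = 0.4753
Focus = (0, 0.4753)
Directrix: y = -0.4753

Focus = (0, 0.4753), Directrix: y = -0.4753
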